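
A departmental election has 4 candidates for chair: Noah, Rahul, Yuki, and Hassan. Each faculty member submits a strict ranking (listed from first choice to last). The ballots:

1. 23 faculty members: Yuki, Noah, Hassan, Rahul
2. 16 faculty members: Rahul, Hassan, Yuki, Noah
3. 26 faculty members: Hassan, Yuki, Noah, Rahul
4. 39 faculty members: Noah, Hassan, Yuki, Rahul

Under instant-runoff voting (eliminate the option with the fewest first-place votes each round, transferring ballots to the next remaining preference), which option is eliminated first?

Rahul

Round 1: Noah 39, Rahul 16, Yuki 23, Hassan 26. Eliminate Rahul.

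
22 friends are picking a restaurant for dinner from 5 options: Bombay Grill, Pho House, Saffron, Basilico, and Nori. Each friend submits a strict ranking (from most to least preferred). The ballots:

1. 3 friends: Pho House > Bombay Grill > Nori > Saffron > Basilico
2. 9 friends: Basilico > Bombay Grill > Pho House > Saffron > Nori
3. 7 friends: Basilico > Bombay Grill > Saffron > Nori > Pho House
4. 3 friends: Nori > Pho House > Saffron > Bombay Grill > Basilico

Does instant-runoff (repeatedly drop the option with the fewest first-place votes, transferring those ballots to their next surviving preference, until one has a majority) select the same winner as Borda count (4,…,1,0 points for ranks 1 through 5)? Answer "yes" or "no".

Instant-runoff — R1 Bombay Grill 0, Pho House 3, Saffron 0, Basilico 16, Nori 3 (Basilico winner). Winner: Basilico.
Borda — scores: Bombay Grill 60, Pho House 39, Saffron 32, Basilico 64, Nori 25. Winner: Basilico.
The two methods agree.

yes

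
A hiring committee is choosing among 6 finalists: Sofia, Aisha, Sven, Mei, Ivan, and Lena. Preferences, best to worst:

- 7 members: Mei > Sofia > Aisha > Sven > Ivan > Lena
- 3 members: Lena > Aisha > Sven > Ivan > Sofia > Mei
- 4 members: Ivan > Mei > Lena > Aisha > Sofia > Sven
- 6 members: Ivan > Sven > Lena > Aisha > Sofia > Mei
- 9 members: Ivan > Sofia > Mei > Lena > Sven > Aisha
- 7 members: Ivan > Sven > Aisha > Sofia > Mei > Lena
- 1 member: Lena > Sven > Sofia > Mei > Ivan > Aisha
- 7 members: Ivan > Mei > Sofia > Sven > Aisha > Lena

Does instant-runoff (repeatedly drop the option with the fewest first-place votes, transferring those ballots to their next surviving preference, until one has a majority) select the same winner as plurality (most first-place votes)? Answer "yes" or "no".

yes

Instant-runoff — R1 Sofia 0, Aisha 0, Sven 0, Mei 7, Ivan 33, Lena 4 (Ivan winner). Winner: Ivan.
Plurality — first-place votes: Sofia 0, Aisha 0, Sven 0, Mei 7, Ivan 33, Lena 4. Winner: Ivan.
The two methods agree.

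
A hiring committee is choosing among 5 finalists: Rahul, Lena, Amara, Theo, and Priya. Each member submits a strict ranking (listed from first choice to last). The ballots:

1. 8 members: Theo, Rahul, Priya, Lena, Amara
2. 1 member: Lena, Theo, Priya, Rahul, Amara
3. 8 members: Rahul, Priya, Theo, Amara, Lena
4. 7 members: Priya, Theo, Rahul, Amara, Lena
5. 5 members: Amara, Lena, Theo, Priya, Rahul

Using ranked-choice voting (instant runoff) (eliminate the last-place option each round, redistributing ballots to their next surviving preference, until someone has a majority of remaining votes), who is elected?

Round 1: Rahul 8, Lena 1, Amara 5, Theo 8, Priya 7. Eliminate Lena.
Round 2: Rahul 8, Amara 5, Theo 9, Priya 7. Eliminate Amara.
Round 3: Rahul 8, Theo 14, Priya 7. Eliminate Priya.
Round 4: Rahul 8, Theo 21. Theo has a majority.

Theo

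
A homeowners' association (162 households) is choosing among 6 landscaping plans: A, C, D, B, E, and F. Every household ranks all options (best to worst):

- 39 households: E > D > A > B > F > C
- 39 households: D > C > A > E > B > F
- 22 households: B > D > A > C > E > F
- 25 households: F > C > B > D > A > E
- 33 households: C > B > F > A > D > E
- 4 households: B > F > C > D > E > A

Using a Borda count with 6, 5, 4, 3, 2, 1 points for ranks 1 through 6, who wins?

D

A: 39·4 + 39·4 + 22·4 + 25·2 + 33·3 + 4·1 = 553
C: 39·1 + 39·5 + 22·3 + 25·5 + 33·6 + 4·4 = 639
D: 39·5 + 39·6 + 22·5 + 25·3 + 33·2 + 4·3 = 692
B: 39·3 + 39·2 + 22·6 + 25·4 + 33·5 + 4·6 = 616
E: 39·6 + 39·3 + 22·2 + 25·1 + 33·1 + 4·2 = 461
F: 39·2 + 39·1 + 22·1 + 25·6 + 33·4 + 4·5 = 441
D has the highest Borda score (692).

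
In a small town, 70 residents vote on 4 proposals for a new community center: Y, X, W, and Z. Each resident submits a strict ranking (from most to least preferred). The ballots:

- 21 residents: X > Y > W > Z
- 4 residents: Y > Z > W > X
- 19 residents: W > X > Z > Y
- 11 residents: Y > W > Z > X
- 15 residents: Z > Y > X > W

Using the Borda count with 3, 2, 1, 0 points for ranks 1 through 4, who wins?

Y

Y: 21·2 + 4·3 + 19·0 + 11·3 + 15·2 = 117
X: 21·3 + 4·0 + 19·2 + 11·0 + 15·1 = 116
W: 21·1 + 4·1 + 19·3 + 11·2 + 15·0 = 104
Z: 21·0 + 4·2 + 19·1 + 11·1 + 15·3 = 83
Y has the highest Borda score (117).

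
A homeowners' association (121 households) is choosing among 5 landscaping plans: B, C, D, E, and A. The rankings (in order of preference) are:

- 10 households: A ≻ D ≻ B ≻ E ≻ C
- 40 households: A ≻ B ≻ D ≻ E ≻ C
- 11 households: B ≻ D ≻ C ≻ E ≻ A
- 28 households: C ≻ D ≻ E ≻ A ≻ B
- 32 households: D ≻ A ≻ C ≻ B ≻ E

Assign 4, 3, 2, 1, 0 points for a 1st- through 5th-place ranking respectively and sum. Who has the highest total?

B: 10·2 + 40·3 + 11·4 + 28·0 + 32·1 = 216
C: 10·0 + 40·0 + 11·2 + 28·4 + 32·2 = 198
D: 10·3 + 40·2 + 11·3 + 28·3 + 32·4 = 355
E: 10·1 + 40·1 + 11·1 + 28·2 + 32·0 = 117
A: 10·4 + 40·4 + 11·0 + 28·1 + 32·3 = 324
D has the highest Borda score (355).

D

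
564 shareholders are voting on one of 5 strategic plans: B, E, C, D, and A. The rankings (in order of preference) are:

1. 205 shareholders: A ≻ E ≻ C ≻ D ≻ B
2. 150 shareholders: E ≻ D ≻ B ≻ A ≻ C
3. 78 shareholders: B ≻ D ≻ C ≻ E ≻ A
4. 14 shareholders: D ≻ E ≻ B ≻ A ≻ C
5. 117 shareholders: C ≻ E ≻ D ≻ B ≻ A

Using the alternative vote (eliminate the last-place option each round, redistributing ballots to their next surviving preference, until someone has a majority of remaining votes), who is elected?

Round 1: B 78, E 150, C 117, D 14, A 205. Eliminate D.
Round 2: B 78, E 164, C 117, A 205. Eliminate B.
Round 3: E 164, C 195, A 205. Eliminate E.
Round 4: C 195, A 369. A has a majority.

A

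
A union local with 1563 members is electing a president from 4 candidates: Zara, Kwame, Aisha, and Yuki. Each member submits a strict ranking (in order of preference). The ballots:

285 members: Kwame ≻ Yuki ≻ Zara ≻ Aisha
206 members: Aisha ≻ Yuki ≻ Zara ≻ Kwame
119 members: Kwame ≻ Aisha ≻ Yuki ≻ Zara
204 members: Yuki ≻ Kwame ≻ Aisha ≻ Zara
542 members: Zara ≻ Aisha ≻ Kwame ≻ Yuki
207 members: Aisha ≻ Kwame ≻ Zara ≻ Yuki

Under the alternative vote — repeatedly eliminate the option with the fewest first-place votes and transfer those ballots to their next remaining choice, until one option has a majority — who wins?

Kwame

Round 1: Zara 542, Kwame 404, Aisha 413, Yuki 204. Eliminate Yuki.
Round 2: Zara 542, Kwame 608, Aisha 413. Eliminate Aisha.
Round 3: Zara 748, Kwame 815. Kwame has a majority.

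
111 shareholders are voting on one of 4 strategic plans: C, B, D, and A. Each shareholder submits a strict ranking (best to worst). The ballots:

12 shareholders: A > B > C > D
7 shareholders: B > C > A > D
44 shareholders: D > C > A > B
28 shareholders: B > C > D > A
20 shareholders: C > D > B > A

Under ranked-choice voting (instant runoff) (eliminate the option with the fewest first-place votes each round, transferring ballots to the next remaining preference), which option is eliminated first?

Round 1: C 20, B 35, D 44, A 12. Eliminate A.

A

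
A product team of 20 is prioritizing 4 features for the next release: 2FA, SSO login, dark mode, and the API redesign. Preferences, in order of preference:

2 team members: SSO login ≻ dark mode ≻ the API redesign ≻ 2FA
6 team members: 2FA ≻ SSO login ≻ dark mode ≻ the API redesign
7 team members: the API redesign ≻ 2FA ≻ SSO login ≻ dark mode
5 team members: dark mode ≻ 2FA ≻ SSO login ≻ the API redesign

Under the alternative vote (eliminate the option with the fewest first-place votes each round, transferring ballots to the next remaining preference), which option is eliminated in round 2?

Round 1: 2FA 6, SSO login 2, dark mode 5, the API redesign 7. Eliminate SSO login.
Round 2: 2FA 6, dark mode 7, the API redesign 7. Eliminate 2FA.

2FA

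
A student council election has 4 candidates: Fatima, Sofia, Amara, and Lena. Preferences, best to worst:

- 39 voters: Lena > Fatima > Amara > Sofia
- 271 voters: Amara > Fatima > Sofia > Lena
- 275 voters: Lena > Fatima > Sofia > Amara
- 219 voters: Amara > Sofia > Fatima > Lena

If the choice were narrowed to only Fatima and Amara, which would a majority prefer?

Voters preferring Fatima to Amara: 314; preferring Amara to Fatima: 490.
Amara wins the head-to-head.

Amara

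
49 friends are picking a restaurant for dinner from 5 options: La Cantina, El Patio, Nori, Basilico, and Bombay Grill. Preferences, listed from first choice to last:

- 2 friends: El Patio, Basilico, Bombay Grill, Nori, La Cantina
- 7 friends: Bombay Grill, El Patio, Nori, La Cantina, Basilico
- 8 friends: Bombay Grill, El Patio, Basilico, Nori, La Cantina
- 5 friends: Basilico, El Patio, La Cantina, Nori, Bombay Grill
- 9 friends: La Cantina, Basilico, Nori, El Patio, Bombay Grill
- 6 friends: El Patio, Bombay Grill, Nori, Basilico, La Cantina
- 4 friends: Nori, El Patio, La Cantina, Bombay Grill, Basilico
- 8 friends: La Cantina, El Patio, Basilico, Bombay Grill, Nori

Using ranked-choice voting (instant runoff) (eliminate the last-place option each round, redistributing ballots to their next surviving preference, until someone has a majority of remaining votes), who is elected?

Round 1: La Cantina 17, El Patio 8, Nori 4, Basilico 5, Bombay Grill 15. Eliminate Nori.
Round 2: La Cantina 17, El Patio 12, Basilico 5, Bombay Grill 15. Eliminate Basilico.
Round 3: La Cantina 17, El Patio 17, Bombay Grill 15. Eliminate Bombay Grill.
Round 4: La Cantina 17, El Patio 32. El Patio has a majority.

El Patio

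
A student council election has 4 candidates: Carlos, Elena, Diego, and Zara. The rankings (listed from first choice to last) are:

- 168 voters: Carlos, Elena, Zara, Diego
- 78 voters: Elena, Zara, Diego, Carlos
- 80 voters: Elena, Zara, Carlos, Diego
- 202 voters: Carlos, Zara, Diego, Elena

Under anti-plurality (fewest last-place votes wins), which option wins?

Zara

Last-place votes: Carlos 78, Elena 202, Diego 248, Zara 0.
Zara is ranked last by the fewest voters, so Zara wins.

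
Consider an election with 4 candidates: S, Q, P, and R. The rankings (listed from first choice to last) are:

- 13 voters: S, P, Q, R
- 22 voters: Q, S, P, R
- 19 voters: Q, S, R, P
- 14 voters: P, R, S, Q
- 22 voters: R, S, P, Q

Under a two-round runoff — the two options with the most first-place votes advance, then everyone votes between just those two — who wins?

Q

Round 1 first-place votes: S 13, Q 41, P 14, R 22.
Q and R advance.
Runoff: Q is preferred to R by 54 voters; R by 36.
Q wins the runoff.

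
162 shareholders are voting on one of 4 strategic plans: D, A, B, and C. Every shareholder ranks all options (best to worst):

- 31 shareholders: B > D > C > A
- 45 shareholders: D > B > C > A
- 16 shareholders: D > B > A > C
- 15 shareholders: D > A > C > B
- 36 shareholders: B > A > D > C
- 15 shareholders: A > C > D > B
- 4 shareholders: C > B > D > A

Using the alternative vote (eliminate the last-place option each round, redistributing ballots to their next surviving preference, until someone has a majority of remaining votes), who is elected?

Round 1: D 76, A 15, B 67, C 4. Eliminate C.
Round 2: D 76, A 15, B 71. Eliminate A.
Round 3: D 91, B 71. D has a majority.

D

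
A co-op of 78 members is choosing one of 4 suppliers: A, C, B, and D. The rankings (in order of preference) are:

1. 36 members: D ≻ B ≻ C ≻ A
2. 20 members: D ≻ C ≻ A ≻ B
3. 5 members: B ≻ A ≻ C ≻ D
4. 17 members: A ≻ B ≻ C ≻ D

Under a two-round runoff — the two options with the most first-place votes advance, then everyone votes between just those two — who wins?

Round 1 first-place votes: A 17, C 0, B 5, D 56.
D and A advance.
Runoff: D is preferred to A by 56 voters; A by 22.
D wins the runoff.

D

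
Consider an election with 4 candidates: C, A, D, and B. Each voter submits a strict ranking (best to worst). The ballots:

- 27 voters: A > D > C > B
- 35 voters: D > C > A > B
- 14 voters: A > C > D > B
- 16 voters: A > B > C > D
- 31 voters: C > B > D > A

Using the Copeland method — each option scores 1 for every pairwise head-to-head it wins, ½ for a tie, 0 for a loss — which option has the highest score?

C: beats A and B; loses to D → score 2.
A: beats B; loses to C and D → score 1.
D: beats C, A, and B → score 3.
B: loses to C, A, and D → score 0.
D has the best pairwise record.

D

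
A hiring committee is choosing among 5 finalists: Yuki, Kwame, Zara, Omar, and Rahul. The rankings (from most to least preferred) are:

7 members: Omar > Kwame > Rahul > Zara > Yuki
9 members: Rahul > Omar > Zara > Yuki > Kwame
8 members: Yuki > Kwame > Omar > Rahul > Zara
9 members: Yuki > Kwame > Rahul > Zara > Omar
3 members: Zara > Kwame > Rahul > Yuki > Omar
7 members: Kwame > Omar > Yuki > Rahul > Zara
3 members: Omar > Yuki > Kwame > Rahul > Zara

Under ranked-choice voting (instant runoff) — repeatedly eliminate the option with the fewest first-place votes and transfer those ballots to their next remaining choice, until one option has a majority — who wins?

Omar

Round 1: Yuki 17, Kwame 7, Zara 3, Omar 10, Rahul 9. Eliminate Zara.
Round 2: Yuki 17, Kwame 10, Omar 10, Rahul 9. Eliminate Rahul.
Round 3: Yuki 17, Kwame 10, Omar 19. Eliminate Kwame.
Round 4: Yuki 20, Omar 26. Omar has a majority.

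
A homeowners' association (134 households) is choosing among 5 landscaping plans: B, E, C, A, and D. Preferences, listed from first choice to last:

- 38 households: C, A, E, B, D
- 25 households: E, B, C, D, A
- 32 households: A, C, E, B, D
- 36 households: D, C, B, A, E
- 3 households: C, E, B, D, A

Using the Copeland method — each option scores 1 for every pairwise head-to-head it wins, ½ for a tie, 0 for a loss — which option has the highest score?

C

B: beats D; loses to E, C, and A → score 1.
E: beats B and D; loses to C and A → score 2.
C: beats B, E, A, and D → score 4.
A: beats B, E, and D; loses to C → score 3.
D: loses to B, E, C, and A → score 0.
C has the best pairwise record.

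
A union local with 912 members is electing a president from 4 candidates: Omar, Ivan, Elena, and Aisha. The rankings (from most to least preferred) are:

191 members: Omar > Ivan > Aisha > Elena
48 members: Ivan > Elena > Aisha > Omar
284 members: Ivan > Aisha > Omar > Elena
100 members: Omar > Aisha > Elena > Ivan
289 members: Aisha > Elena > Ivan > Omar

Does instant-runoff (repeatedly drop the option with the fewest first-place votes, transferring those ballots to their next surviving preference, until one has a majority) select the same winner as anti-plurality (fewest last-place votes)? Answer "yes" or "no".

Instant-runoff — R1 Omar 291, Ivan 332, Elena 0, Aisha 289 (Elena out); R2 Omar 291, Ivan 332, Aisha 289 (Aisha out); R3 Omar 291, Ivan 621 (Ivan winner). Winner: Ivan.
Anti-plurality — last-place votes: Omar 337, Ivan 100, Elena 475, Aisha 0. Winner: Aisha.
The two methods disagree.

no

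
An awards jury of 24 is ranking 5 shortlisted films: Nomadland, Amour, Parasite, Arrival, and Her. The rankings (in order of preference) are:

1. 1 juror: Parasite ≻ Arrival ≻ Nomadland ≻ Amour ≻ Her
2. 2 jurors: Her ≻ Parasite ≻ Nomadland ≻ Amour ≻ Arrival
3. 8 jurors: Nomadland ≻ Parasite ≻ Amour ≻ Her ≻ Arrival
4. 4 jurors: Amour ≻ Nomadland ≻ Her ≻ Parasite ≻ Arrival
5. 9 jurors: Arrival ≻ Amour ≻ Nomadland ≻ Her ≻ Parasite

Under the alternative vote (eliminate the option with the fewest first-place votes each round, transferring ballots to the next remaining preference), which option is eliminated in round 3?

Amour

Round 1: Nomadland 8, Amour 4, Parasite 1, Arrival 9, Her 2. Eliminate Parasite.
Round 2: Nomadland 8, Amour 4, Arrival 10, Her 2. Eliminate Her.
Round 3: Nomadland 10, Amour 4, Arrival 10. Eliminate Amour.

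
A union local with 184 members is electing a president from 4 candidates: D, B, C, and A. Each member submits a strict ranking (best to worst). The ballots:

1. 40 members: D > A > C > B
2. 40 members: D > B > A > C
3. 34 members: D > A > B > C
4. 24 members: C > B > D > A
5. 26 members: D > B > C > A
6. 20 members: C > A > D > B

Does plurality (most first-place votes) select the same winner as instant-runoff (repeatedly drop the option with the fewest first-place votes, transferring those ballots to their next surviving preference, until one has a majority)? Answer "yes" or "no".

yes

Plurality — first-place votes: D 140, B 0, C 44, A 0. Winner: D.
Instant-runoff — R1 D 140, B 0, C 44, A 0 (D winner). Winner: D.
The two methods agree.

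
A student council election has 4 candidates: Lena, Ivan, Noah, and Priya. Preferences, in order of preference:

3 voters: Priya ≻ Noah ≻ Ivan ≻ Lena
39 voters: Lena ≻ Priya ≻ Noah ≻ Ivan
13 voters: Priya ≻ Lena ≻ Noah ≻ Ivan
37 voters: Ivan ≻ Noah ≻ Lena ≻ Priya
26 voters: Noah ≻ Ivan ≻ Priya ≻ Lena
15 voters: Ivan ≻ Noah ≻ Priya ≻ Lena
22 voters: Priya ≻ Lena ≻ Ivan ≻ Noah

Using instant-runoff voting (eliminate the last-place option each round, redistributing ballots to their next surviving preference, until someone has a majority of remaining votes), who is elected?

Ivan

Round 1: Lena 39, Ivan 52, Noah 26, Priya 38. Eliminate Noah.
Round 2: Lena 39, Ivan 78, Priya 38. Ivan has a majority.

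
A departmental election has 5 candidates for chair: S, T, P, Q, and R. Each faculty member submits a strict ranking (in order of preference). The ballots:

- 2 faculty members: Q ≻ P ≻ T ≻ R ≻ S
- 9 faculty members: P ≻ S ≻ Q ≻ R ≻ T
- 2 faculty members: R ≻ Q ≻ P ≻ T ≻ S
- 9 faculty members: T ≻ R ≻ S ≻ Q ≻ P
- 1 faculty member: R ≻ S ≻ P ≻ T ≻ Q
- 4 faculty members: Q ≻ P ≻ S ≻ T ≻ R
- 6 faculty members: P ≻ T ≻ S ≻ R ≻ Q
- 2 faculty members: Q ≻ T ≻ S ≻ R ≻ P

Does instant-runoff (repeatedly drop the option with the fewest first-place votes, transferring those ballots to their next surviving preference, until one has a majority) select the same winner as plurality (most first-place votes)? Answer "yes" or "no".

Instant-runoff — R1 S 0, T 9, P 15, Q 8, R 3 (S out); R2 T 9, P 15, Q 8, R 3 (R out); R3 T 9, P 16, Q 10 (T out); R4 P 16, Q 19 (Q winner). Winner: Q.
Plurality — first-place votes: S 0, T 9, P 15, Q 8, R 3. Winner: P.
The two methods disagree.

no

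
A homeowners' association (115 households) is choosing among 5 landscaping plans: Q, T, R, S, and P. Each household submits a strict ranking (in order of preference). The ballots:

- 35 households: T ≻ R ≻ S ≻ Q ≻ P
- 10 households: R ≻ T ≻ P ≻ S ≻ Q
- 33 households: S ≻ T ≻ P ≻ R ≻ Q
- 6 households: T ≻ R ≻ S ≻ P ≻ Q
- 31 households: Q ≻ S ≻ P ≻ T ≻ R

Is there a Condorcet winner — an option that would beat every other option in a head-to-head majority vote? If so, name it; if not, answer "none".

S vs Q: 84–31 for S.
S vs T: 64–51 for S.
S vs R: 64–51 for S.
S vs P: 105–10 for S.
S beats every other option head-to-head.

S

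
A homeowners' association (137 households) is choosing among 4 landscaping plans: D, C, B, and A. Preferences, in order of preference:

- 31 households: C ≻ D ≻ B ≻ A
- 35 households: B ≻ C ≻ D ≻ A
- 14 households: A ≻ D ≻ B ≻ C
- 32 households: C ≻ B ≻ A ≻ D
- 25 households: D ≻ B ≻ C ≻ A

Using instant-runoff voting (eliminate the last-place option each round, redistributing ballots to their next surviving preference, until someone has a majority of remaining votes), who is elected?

C

Round 1: D 25, C 63, B 35, A 14. Eliminate A.
Round 2: D 39, C 63, B 35. Eliminate B.
Round 3: D 39, C 98. C has a majority.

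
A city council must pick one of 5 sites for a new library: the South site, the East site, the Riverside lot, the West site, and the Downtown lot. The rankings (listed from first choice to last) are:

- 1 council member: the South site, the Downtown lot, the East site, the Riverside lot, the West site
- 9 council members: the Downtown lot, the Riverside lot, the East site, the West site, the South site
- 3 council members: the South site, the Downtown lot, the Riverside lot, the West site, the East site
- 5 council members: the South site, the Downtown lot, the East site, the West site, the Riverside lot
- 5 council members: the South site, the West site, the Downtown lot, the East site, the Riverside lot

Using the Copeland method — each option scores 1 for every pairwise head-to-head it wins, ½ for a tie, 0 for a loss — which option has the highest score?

the South site: beats the East site, the Riverside lot, the West site, and the Downtown lot → score 4.
the East site: beats the West site; loses to the South site, the Riverside lot, and the Downtown lot → score 1.
the Riverside lot: beats the East site and the West site; loses to the South site and the Downtown lot → score 2.
the West site: loses to the South site, the East site, the Riverside lot, and the Downtown lot → score 0.
the Downtown lot: beats the East site, the Riverside lot, and the West site; loses to the South site → score 3.
the South site has the best pairwise record.

the South site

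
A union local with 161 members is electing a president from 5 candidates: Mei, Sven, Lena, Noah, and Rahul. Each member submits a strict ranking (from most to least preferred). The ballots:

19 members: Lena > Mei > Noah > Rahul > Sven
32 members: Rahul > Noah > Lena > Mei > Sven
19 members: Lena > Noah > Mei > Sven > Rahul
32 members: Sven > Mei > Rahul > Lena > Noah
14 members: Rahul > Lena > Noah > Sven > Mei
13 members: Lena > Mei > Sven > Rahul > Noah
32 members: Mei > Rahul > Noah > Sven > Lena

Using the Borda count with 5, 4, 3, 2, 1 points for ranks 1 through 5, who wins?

Mei: 19·4 + 32·2 + 19·3 + 32·4 + 14·1 + 13·4 + 32·5 = 551
Sven: 19·1 + 32·1 + 19·2 + 32·5 + 14·2 + 13·3 + 32·2 = 380
Lena: 19·5 + 32·3 + 19·5 + 32·2 + 14·4 + 13·5 + 32·1 = 503
Noah: 19·3 + 32·4 + 19·4 + 32·1 + 14·3 + 13·1 + 32·3 = 444
Rahul: 19·2 + 32·5 + 19·1 + 32·3 + 14·5 + 13·2 + 32·4 = 537
Mei has the highest Borda score (551).

Mei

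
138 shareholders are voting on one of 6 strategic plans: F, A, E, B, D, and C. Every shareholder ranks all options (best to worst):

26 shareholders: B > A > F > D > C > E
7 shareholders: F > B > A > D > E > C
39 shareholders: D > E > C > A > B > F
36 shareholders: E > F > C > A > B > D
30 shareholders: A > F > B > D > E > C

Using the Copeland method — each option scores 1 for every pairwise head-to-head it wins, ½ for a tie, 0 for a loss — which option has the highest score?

F: beats B, D, and C; loses to A and E → score 3.
A: beats F, B, and D; loses to E and C → score 3.
E: beats F, A, B, and C; loses to D → score 4.
B: beats D; loses to F, A, E, and C → score 1.
D: beats E and C; loses to F, A, and B → score 2.
C: beats A and B; loses to F, E, and D → score 2.
E has the best pairwise record.

E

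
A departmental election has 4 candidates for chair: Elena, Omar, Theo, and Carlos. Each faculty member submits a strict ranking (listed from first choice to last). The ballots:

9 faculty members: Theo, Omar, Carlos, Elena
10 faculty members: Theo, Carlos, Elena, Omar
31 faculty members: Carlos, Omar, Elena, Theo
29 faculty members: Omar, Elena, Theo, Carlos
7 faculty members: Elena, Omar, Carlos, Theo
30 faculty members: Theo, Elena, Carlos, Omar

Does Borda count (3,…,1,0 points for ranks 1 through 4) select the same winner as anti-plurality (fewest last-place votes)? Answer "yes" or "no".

Borda — scores: Elena 180, Omar 181, Theo 176, Carlos 159. Winner: Omar.
Anti-plurality — last-place votes: Elena 9, Omar 40, Theo 38, Carlos 29. Winner: Elena.
The two methods disagree.

no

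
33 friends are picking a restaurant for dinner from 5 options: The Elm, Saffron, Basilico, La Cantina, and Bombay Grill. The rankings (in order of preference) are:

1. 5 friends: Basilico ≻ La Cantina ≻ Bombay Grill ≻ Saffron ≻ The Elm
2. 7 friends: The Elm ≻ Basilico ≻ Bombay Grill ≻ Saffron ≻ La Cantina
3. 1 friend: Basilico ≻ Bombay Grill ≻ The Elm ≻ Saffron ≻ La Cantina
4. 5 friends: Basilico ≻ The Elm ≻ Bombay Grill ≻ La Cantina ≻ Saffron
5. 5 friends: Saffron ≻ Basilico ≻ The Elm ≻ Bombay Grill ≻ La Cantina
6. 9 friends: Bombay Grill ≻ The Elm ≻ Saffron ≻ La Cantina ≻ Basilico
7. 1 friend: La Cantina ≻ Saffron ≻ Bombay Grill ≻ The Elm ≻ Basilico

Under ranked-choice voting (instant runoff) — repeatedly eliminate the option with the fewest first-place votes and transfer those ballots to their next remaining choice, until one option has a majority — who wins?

Basilico

Round 1: The Elm 7, Saffron 5, Basilico 11, La Cantina 1, Bombay Grill 9. Eliminate La Cantina.
Round 2: The Elm 7, Saffron 6, Basilico 11, Bombay Grill 9. Eliminate Saffron.
Round 3: The Elm 7, Basilico 16, Bombay Grill 10. Eliminate The Elm.
Round 4: Basilico 23, Bombay Grill 10. Basilico has a majority.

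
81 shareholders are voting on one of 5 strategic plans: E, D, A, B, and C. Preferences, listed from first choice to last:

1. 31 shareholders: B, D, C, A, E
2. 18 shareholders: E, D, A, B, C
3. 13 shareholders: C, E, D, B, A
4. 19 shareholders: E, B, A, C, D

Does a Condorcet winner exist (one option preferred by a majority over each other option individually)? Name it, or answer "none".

none

Checking pairwise contests:
C beats E 44–37.
E beats D 50–31.
E beats A 50–31.
E beats B 50–31.
D beats C 49–32.
Every option loses at least one head-to-head, so there is no Condorcet winner.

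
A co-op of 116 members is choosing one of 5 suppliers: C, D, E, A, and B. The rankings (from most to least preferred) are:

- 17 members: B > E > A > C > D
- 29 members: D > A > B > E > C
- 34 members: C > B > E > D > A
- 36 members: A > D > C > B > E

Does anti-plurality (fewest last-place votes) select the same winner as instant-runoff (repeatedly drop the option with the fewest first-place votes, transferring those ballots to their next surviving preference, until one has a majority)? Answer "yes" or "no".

Anti-plurality — last-place votes: C 29, D 17, E 36, A 34, B 0. Winner: B.
Instant-runoff — R1 C 34, D 29, E 0, A 36, B 17 (E out); R2 C 34, D 29, A 36, B 17 (B out); R3 C 34, D 29, A 53 (D out); R4 C 34, A 82 (A winner). Winner: A.
The two methods disagree.

no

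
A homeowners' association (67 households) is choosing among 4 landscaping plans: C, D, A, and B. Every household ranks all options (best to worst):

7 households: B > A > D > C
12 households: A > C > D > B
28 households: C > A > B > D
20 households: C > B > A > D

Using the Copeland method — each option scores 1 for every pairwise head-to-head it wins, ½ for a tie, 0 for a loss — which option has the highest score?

C: beats D, A, and B → score 3.
D: loses to C, A, and B → score 0.
A: beats D and B; loses to C → score 2.
B: beats D; loses to C and A → score 1.
C has the best pairwise record.

C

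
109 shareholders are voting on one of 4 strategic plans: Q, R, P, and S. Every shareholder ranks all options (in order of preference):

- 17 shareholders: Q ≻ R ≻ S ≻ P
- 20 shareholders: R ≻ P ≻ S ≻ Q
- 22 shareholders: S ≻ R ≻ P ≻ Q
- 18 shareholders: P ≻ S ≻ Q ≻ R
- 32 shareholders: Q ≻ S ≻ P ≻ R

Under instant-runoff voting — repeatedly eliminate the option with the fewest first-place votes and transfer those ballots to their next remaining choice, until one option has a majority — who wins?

S

Round 1: Q 49, R 20, P 18, S 22. Eliminate P.
Round 2: Q 49, R 20, S 40. Eliminate R.
Round 3: Q 49, S 60. S has a majority.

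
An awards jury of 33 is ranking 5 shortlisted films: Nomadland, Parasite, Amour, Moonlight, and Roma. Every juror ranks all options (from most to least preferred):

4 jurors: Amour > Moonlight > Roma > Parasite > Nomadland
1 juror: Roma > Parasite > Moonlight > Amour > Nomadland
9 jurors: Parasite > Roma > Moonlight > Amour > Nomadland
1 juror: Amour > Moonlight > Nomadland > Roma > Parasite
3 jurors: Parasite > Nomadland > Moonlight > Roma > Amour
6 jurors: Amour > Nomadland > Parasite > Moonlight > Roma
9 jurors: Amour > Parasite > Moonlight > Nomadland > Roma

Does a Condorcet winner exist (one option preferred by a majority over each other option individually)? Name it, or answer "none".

Amour

Amour vs Nomadland: 30–3 for Amour.
Amour vs Parasite: 20–13 for Amour.
Amour vs Moonlight: 20–13 for Amour.
Amour vs Roma: 20–13 for Amour.
Amour beats every other option head-to-head.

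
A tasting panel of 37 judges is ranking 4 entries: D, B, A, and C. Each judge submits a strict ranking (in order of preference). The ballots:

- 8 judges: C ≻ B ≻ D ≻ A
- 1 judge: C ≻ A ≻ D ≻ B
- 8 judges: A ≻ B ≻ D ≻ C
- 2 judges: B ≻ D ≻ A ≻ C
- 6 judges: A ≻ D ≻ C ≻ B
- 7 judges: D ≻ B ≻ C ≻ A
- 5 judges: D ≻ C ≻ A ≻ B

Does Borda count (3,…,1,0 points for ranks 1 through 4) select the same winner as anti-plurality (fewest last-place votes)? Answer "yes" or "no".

Borda — scores: D 69, B 52, A 51, C 50. Winner: D.
Anti-plurality — last-place votes: D 0, B 12, A 15, C 10. Winner: D.
The two methods agree.

yes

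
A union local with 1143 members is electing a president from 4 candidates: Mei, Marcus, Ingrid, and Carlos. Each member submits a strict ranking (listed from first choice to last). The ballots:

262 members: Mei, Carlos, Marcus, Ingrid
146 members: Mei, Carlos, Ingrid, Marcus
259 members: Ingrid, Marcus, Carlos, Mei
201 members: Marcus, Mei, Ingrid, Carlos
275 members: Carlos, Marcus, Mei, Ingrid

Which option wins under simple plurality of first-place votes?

Mei

First-place votes: Mei 408, Marcus 201, Ingrid 259, Carlos 275.
Mei has the most first-place votes.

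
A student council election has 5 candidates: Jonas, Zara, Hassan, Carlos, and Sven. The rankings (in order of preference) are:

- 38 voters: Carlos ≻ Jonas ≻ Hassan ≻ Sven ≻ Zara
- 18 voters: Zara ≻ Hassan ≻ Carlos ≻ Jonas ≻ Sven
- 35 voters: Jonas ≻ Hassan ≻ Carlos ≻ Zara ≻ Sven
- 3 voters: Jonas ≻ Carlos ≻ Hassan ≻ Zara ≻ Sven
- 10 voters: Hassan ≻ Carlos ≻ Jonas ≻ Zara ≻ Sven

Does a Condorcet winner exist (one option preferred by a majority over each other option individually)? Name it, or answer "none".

none

Checking pairwise contests:
Carlos beats Jonas 66–38.
Jonas beats Zara 86–18.
Jonas beats Hassan 76–28.
Hassan beats Carlos 63–41.
Jonas beats Sven 104–0.
Every option loses at least one head-to-head, so there is no Condorcet winner.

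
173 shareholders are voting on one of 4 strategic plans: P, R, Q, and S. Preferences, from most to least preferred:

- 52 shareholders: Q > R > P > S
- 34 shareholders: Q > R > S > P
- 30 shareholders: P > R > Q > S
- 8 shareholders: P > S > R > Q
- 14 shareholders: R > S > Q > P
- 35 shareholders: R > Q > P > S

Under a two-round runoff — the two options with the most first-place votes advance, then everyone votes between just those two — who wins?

Round 1 first-place votes: P 38, R 49, Q 86, S 0.
Q and R advance.
Runoff: Q is preferred to R by 86 voters; R by 87.
R wins the runoff.

R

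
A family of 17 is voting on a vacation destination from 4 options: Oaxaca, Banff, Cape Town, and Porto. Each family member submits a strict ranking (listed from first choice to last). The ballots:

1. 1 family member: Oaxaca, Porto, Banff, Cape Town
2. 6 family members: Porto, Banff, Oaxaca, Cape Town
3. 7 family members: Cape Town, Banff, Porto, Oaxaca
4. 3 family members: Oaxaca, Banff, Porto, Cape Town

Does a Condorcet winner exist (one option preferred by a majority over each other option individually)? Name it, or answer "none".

Banff vs Oaxaca: 13–4 for Banff.
Banff vs Cape Town: 10–7 for Banff.
Banff vs Porto: 10–7 for Banff.
Banff beats every other option head-to-head.

Banff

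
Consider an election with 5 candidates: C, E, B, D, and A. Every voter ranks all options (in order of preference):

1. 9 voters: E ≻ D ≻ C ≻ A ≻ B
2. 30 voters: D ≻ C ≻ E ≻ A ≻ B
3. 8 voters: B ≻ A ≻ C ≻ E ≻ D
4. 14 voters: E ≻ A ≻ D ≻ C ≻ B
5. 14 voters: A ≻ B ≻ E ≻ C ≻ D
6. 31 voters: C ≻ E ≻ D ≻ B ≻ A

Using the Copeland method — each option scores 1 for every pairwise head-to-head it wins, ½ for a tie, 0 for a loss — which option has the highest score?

C: beats E, B, and A; ties D → score 3.5.
E: beats B, D, and A; loses to C → score 3.
B: loses to C, E, D, and A → score 0.
D: beats B and A; ties C; loses to E → score 2.5.
A: beats B; loses to C, E, and D → score 1.
C has the best pairwise record.

C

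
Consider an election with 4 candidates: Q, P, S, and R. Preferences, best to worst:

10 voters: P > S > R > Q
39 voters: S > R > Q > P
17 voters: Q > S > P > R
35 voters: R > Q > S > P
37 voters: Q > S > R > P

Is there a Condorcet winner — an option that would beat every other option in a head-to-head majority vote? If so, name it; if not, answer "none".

Checking pairwise contests:
R beats Q 84–54.
Q beats P 128–10.
Q beats S 89–49.
S beats R 103–35.
Every option loses at least one head-to-head, so there is no Condorcet winner.

none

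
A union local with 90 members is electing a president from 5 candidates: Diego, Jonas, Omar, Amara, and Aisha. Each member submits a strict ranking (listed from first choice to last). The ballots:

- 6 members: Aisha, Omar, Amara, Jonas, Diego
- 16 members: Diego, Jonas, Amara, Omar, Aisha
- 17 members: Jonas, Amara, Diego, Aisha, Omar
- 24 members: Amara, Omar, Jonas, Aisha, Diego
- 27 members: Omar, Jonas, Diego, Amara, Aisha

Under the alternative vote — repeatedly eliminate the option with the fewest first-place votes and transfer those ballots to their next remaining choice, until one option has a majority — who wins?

Omar

Round 1: Diego 16, Jonas 17, Omar 27, Amara 24, Aisha 6. Eliminate Aisha.
Round 2: Diego 16, Jonas 17, Omar 33, Amara 24. Eliminate Diego.
Round 3: Jonas 33, Omar 33, Amara 24. Eliminate Amara.
Round 4: Jonas 33, Omar 57. Omar has a majority.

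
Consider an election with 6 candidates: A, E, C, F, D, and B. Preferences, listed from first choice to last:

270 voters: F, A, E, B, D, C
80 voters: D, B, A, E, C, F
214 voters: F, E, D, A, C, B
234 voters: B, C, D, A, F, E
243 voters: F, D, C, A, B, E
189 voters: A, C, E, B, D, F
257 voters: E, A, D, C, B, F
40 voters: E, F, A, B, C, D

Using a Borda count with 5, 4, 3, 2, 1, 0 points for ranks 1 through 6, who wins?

A: 270·4 + 80·3 + 214·2 + 234·2 + 243·2 + 189·5 + 257·4 + 40·3 = 4795
E: 270·3 + 80·2 + 214·4 + 234·0 + 243·0 + 189·3 + 257·5 + 40·5 = 3878
C: 270·0 + 80·1 + 214·1 + 234·4 + 243·3 + 189·4 + 257·2 + 40·1 = 3269
F: 270·5 + 80·0 + 214·5 + 234·1 + 243·5 + 189·0 + 257·0 + 40·4 = 4029
D: 270·1 + 80·5 + 214·3 + 234·3 + 243·4 + 189·1 + 257·3 + 40·0 = 3946
B: 270·2 + 80·4 + 214·0 + 234·5 + 243·1 + 189·2 + 257·1 + 40·2 = 2988
A has the highest Borda score (4795).

A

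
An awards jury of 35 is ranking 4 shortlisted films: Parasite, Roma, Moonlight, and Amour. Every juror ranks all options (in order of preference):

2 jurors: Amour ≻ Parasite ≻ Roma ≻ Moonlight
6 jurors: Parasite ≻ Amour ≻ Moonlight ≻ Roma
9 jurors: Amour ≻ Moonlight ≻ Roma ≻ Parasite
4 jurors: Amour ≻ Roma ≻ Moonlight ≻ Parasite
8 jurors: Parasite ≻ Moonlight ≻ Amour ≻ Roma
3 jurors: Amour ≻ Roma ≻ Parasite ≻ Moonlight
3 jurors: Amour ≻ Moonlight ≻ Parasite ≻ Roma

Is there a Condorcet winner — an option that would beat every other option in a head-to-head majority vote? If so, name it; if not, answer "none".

Amour

Amour vs Parasite: 21–14 for Amour.
Amour vs Roma: 35–0 for Amour.
Amour vs Moonlight: 27–8 for Amour.
Amour beats every other option head-to-head.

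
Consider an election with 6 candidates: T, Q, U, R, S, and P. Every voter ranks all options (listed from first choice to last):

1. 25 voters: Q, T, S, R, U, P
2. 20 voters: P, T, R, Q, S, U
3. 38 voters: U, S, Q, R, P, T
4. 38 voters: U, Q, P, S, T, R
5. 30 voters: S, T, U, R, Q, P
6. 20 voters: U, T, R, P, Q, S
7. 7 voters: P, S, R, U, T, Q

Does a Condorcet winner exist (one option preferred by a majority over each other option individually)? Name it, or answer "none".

U

U vs T: 103–75 for U.
U vs Q: 133–45 for U.
U vs R: 126–52 for U.
U vs S: 96–82 for U.
U vs P: 151–27 for U.
U beats every other option head-to-head.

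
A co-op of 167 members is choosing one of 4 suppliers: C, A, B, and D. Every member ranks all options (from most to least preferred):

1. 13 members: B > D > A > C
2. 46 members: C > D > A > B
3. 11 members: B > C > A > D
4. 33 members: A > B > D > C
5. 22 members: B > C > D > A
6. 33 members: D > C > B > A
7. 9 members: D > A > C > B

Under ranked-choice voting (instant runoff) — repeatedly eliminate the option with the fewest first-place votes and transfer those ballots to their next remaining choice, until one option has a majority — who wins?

C

Round 1: C 46, A 33, B 46, D 42. Eliminate A.
Round 2: C 46, B 79, D 42. Eliminate D.
Round 3: C 88, B 79. C has a majority.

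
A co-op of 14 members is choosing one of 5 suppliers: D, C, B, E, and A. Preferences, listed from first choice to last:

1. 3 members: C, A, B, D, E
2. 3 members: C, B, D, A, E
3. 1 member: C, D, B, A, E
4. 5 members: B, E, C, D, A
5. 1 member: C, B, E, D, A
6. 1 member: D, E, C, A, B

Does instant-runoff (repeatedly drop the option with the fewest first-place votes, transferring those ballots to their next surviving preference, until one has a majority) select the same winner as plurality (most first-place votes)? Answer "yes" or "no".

Instant-runoff — R1 D 1, C 8, B 5, E 0, A 0 (C winner). Winner: C.
Plurality — first-place votes: D 1, C 8, B 5, E 0, A 0. Winner: C.
The two methods agree.

yes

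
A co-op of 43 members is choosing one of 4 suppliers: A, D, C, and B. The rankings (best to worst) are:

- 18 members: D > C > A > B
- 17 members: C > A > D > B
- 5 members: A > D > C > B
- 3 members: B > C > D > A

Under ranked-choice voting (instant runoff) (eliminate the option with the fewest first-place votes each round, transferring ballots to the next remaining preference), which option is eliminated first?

B

Round 1: A 5, D 18, C 17, B 3. Eliminate B.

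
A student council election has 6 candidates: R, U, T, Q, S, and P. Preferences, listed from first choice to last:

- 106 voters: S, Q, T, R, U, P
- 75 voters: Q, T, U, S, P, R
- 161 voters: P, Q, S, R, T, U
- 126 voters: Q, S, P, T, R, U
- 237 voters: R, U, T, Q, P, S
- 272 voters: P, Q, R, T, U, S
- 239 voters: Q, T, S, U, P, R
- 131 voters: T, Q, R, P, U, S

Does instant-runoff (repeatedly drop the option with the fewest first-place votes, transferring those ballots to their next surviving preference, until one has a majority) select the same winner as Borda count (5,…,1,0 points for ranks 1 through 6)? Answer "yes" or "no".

yes

Instant-runoff — R1 R 237, U 0, T 131, Q 440, S 106, P 433 (U out); R2 R 237, T 131, Q 440, S 106, P 433 (S out); R3 R 237, T 131, Q 546, P 433 (T out); R4 R 237, Q 677, P 433 (Q winner). Winner: Q.
Borda — scores: R 3054, U 2160, T 3897, Q 5354, S 2384, P 3356. Winner: Q.
The two methods agree.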